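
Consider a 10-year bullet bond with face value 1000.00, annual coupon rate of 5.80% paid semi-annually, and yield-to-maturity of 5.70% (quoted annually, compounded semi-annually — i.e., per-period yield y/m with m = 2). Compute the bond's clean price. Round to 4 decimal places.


Answer: Price = 1007.5430

Derivation:
Coupon per period c = face * coupon_rate / m = 29.000000
Periods per year m = 2; per-period yield y/m = 0.028500
Number of cashflows N = 20
Cashflows (t years, CF_t, discount factor 1/(1+y/m)^(m*t), PV):
  t = 0.5000: CF_t = 29.000000, DF = 0.972290, PV = 28.196403
  t = 1.0000: CF_t = 29.000000, DF = 0.945347, PV = 27.415073
  t = 1.5000: CF_t = 29.000000, DF = 0.919152, PV = 26.655394
  t = 2.0000: CF_t = 29.000000, DF = 0.893682, PV = 25.916766
  t = 2.5000: CF_t = 29.000000, DF = 0.868917, PV = 25.198606
  t = 3.0000: CF_t = 29.000000, DF = 0.844840, PV = 24.500346
  t = 3.5000: CF_t = 29.000000, DF = 0.821429, PV = 23.821435
  t = 4.0000: CF_t = 29.000000, DF = 0.798667, PV = 23.161337
  t = 4.5000: CF_t = 29.000000, DF = 0.776536, PV = 22.519531
  t = 5.0000: CF_t = 29.000000, DF = 0.755018, PV = 21.895509
  t = 5.5000: CF_t = 29.000000, DF = 0.734096, PV = 21.288778
  t = 6.0000: CF_t = 29.000000, DF = 0.713754, PV = 20.698861
  t = 6.5000: CF_t = 29.000000, DF = 0.693976, PV = 20.125290
  t = 7.0000: CF_t = 29.000000, DF = 0.674745, PV = 19.567613
  t = 7.5000: CF_t = 29.000000, DF = 0.656048, PV = 19.025390
  t = 8.0000: CF_t = 29.000000, DF = 0.637869, PV = 18.498191
  t = 8.5000: CF_t = 29.000000, DF = 0.620193, PV = 17.985601
  t = 9.0000: CF_t = 29.000000, DF = 0.603007, PV = 17.487216
  t = 9.5000: CF_t = 29.000000, DF = 0.586298, PV = 17.002641
  t = 10.0000: CF_t = 1029.000000, DF = 0.570051, PV = 586.582975
Price P = sum_t PV_t = 1007.542956


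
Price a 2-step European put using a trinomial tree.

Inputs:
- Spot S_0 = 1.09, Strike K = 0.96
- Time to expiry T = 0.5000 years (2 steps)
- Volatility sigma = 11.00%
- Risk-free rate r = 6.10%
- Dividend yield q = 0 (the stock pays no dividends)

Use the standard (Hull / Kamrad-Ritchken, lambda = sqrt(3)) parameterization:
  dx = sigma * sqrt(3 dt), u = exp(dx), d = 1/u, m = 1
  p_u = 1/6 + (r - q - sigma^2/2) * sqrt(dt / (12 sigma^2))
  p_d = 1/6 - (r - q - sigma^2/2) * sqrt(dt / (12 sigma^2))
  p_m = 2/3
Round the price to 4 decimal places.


Answer: Price = V(0,0) = 0.0005

Derivation:
dt = T/N = 0.250000; dx = sigma*sqrt(3*dt) = 0.095263
u = exp(dx) = 1.099948; d = 1/u = 0.909134
p_u = 0.238770, p_m = 0.666667, p_d = 0.094563
Discount per step: exp(-r*dt) = 0.984866
Stock lattice S(k, j) with j the centered position index:
  k=0: S(0,+0) = 1.0900
  k=1: S(1,-1) = 0.9910; S(1,+0) = 1.0900; S(1,+1) = 1.1989
  k=2: S(2,-2) = 0.9009; S(2,-1) = 0.9910; S(2,+0) = 1.0900; S(2,+1) = 1.1989; S(2,+2) = 1.3188
Terminal payoffs V(N, j) = max(K - S_T, 0):
  V(2,-2) = 0.059088; V(2,-1) = 0.000000; V(2,+0) = 0.000000; V(2,+1) = 0.000000; V(2,+2) = 0.000000
Backward induction: V(k, j) = exp(-r*dt) * [p_u * V(k+1, j+1) + p_m * V(k+1, j) + p_d * V(k+1, j-1)]
  V(1,-1) = exp(-r*dt) * [p_u*0.000000 + p_m*0.000000 + p_d*0.059088] = 0.005503
  V(1,+0) = exp(-r*dt) * [p_u*0.000000 + p_m*0.000000 + p_d*0.000000] = 0.000000
  V(1,+1) = exp(-r*dt) * [p_u*0.000000 + p_m*0.000000 + p_d*0.000000] = 0.000000
  V(0,+0) = exp(-r*dt) * [p_u*0.000000 + p_m*0.000000 + p_d*0.005503] = 0.000513


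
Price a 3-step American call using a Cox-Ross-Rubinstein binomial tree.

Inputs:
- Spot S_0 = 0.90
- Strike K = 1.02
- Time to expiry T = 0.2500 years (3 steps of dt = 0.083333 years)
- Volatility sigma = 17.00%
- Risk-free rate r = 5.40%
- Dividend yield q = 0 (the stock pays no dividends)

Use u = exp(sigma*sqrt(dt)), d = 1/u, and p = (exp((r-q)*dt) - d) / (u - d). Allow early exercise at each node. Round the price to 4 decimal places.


Answer: Price = V(0,0) = 0.0034

Derivation:
dt = T/N = 0.083333
u = exp(sigma*sqrt(dt)) = 1.050299; d = 1/u = 0.952110
p = (exp((r-q)*dt) - d) / (u - d) = 0.533667
Discount per step: exp(-r*dt) = 0.995510
Stock lattice S(k, i) with i counting down-moves:
  k=0: S(0,0) = 0.9000
  k=1: S(1,0) = 0.9453; S(1,1) = 0.8569
  k=2: S(2,0) = 0.9928; S(2,1) = 0.9000; S(2,2) = 0.8159
  k=3: S(3,0) = 1.0428; S(3,1) = 0.9453; S(3,2) = 0.8569; S(3,3) = 0.7768
Terminal payoffs V(N, i) = max(S_T - K, 0):
  V(3,0) = 0.022752; V(3,1) = 0.000000; V(3,2) = 0.000000; V(3,3) = 0.000000
Backward induction: V(k, i) = exp(-r*dt) * [p * V(k+1, i) + (1-p) * V(k+1, i+1)]; then take max(V_cont, immediate exercise) for American.
  V(2,0) = exp(-r*dt) * [p*0.022752 + (1-p)*0.000000] = 0.012088; exercise = 0.000000; V(2,0) = max -> 0.012088
  V(2,1) = exp(-r*dt) * [p*0.000000 + (1-p)*0.000000] = 0.000000; exercise = 0.000000; V(2,1) = max -> 0.000000
  V(2,2) = exp(-r*dt) * [p*0.000000 + (1-p)*0.000000] = 0.000000; exercise = 0.000000; V(2,2) = max -> 0.000000
  V(1,0) = exp(-r*dt) * [p*0.012088 + (1-p)*0.000000] = 0.006422; exercise = 0.000000; V(1,0) = max -> 0.006422
  V(1,1) = exp(-r*dt) * [p*0.000000 + (1-p)*0.000000] = 0.000000; exercise = 0.000000; V(1,1) = max -> 0.000000
  V(0,0) = exp(-r*dt) * [p*0.006422 + (1-p)*0.000000] = 0.003412; exercise = 0.000000; V(0,0) = max -> 0.003412


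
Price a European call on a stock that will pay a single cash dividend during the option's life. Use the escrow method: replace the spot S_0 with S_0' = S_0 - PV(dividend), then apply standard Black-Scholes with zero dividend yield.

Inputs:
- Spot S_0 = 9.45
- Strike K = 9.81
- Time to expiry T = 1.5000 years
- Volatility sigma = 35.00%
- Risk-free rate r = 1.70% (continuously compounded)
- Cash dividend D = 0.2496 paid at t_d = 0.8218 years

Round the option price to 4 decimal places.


PV(D) = D * exp(-r * t_d) = 0.2496 * 0.98612654 = 0.24613718
S_0' = S_0 - PV(D) = 9.4500 - 0.24613718 = 9.20386282
d1 = (ln(S_0'/K) + (r + sigma^2/2)*T) / (sigma*sqrt(T)) = 0.12503127
d2 = d1 - sigma*sqrt(T) = -0.30362943
exp(-rT) = 0.97482238
N(d1) = 0.54975060; N(d2) = 0.38070511
C = S_0' * N(d1) - K * exp(-rT) * N(d2) = 9.20386282 * 0.54975060 - 9.8100 * 0.97482238 * 0.38070511 = 1.4191

Answer: Price = 1.4191


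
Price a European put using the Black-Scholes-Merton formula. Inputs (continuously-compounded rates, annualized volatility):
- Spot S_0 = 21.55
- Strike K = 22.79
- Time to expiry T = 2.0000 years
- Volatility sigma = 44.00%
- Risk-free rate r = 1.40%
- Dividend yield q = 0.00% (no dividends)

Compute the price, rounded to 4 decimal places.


Answer: Price = 5.6498

Derivation:
d1 = (ln(S/K) + (r - q + 0.5*sigma^2) * T) / (sigma * sqrt(T)) = 0.26621602
d2 = d1 - sigma * sqrt(T) = -0.35603795
exp(-rT) = 0.97238837; exp(-qT) = 1.00000000
P = K * exp(-rT) * N(-d2) - S_0 * exp(-qT) * N(-d1)
N(-d1) = 0.39503642; N(-d2) = 0.63909393
P = 22.7900 * 0.97238837 * 0.63909393 - 21.5500 * 1.00000000 * 0.39503642 = 5.6498


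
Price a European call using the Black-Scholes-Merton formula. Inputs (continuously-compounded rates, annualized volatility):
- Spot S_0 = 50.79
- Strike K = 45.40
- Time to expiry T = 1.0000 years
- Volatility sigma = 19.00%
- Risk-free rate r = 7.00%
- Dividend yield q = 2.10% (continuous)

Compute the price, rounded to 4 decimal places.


d1 = (ln(S/K) + (r - q + 0.5*sigma^2) * T) / (sigma * sqrt(T)) = 0.94335463
d2 = d1 - sigma * sqrt(T) = 0.75335463
exp(-rT) = 0.93239382; exp(-qT) = 0.97921896
C = S_0 * exp(-qT) * N(d1) - K * exp(-rT) * N(d2)
N(d1) = 0.82725023; N(d2) = 0.77438158
C = 50.7900 * 0.97921896 * 0.82725023 - 45.4000 * 0.93239382 * 0.77438158 = 8.3628

Answer: Price = 8.3628


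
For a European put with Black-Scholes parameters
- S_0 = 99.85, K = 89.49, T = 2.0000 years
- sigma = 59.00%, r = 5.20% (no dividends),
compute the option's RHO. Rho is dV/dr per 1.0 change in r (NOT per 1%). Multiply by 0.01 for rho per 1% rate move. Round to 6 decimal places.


d1 = 0.6731203202; d2 = -0.1612656816
phi(d1) = 0.3180699296; exp(-qT) = 1.0000000000; exp(-rT) = 0.9012252974
N(-d2) = 0.5640579242
Rho = -K*T*exp(-rT)*N(-d2) = -89.4900 * 2.0000 * 0.9012252974 * 0.5640579242 = -90.983279

Answer: Rho = -90.983279


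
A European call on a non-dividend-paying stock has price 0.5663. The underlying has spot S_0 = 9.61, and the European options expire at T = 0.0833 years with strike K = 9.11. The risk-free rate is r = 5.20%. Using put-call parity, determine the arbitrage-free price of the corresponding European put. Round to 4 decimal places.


Put-call parity: C - P = S_0 * exp(-qT) - K * exp(-rT).
S_0 * exp(-qT) = 9.6100 * 1.00000000 = 9.61000000
K * exp(-rT) = 9.1100 * 0.99567777 = 9.07062447
P = C - S*exp(-qT) + K*exp(-rT)
P = 0.5663 - 9.61000000 + 9.07062447 = 0.0269

Answer: Put price = 0.0269


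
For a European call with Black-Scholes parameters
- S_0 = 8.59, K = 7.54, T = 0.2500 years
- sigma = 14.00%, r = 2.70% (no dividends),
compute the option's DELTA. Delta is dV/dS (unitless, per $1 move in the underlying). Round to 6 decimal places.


d1 = 1.9939507711; d2 = 1.9239507711
phi(d1) = 0.0546471415; exp(-qT) = 1.0000000000; exp(-rT) = 0.9932727301
N(d1) = 0.9769212827
Delta = exp(-qT) * N(d1) = 1.0000000000 * 0.9769212827 = 0.976921

Answer: Delta = 0.976921


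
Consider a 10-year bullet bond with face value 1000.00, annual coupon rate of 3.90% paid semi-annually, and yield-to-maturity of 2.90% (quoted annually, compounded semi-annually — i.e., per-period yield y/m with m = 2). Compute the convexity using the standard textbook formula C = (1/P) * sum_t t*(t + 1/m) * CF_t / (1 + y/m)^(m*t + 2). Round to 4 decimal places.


Coupon per period c = face * coupon_rate / m = 19.500000
Periods per year m = 2; per-period yield y/m = 0.014500
Number of cashflows N = 20
Cashflows (t years, CF_t, discount factor 1/(1+y/m)^(m*t), PV):
  t = 0.5000: CF_t = 19.500000, DF = 0.985707, PV = 19.221291
  t = 1.0000: CF_t = 19.500000, DF = 0.971619, PV = 18.946566
  t = 1.5000: CF_t = 19.500000, DF = 0.957732, PV = 18.675767
  t = 2.0000: CF_t = 19.500000, DF = 0.944043, PV = 18.408839
  t = 2.5000: CF_t = 19.500000, DF = 0.930550, PV = 18.145726
  t = 3.0000: CF_t = 19.500000, DF = 0.917250, PV = 17.886374
  t = 3.5000: CF_t = 19.500000, DF = 0.904140, PV = 17.630728
  t = 4.0000: CF_t = 19.500000, DF = 0.891217, PV = 17.378737
  t = 4.5000: CF_t = 19.500000, DF = 0.878479, PV = 17.130347
  t = 5.0000: CF_t = 19.500000, DF = 0.865923, PV = 16.885507
  t = 5.5000: CF_t = 19.500000, DF = 0.853547, PV = 16.644166
  t = 6.0000: CF_t = 19.500000, DF = 0.841347, PV = 16.406275
  t = 6.5000: CF_t = 19.500000, DF = 0.829322, PV = 16.171784
  t = 7.0000: CF_t = 19.500000, DF = 0.817469, PV = 15.940645
  t = 7.5000: CF_t = 19.500000, DF = 0.805785, PV = 15.712809
  t = 8.0000: CF_t = 19.500000, DF = 0.794268, PV = 15.488230
  t = 8.5000: CF_t = 19.500000, DF = 0.782916, PV = 15.266861
  t = 9.0000: CF_t = 19.500000, DF = 0.771726, PV = 15.048655
  t = 9.5000: CF_t = 19.500000, DF = 0.760696, PV = 14.833568
  t = 10.0000: CF_t = 1019.500000, DF = 0.749823, PV = 764.444927
Price P = sum_t PV_t = 1086.267803
Convexity numerator sum_t t*(t + 1/m) * CF_t / (1+y/m)^(m*t + 2):
  t = 0.5000: term = 9.337884
  t = 1.0000: term = 27.613259
  t = 1.5000: term = 54.437179
  t = 2.0000: term = 89.431869
  t = 2.5000: term = 132.230462
  t = 3.0000: term = 182.476734
  t = 3.5000: term = 239.824852
  t = 4.0000: term = 303.939121
  t = 4.5000: term = 374.493742
  t = 5.0000: term = 451.172571
  t = 5.5000: term = 533.668886
  t = 6.0000: term = 621.685158
  t = 6.5000: term = 714.932825
  t = 7.0000: term = 813.132075
  t = 7.5000: term = 916.011632
  t = 8.0000: term = 1023.308542
  t = 8.5000: term = 1134.767974
  t = 9.0000: term = 1250.143015
  t = 9.5000: term = 1369.194475
  t = 10.0000: term = 77988.649350
Convexity = (1/P) * sum = 88230.451604 / 1086.267803 = 81.223480

Answer: Convexity = 81.2235


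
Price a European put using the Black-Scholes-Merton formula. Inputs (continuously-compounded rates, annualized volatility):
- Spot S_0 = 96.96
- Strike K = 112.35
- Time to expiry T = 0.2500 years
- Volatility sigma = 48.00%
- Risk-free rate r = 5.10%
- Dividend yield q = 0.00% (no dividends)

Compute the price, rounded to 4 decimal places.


d1 = (ln(S/K) + (r - q + 0.5*sigma^2) * T) / (sigma * sqrt(T)) = -0.44071032
d2 = d1 - sigma * sqrt(T) = -0.68071032
exp(-rT) = 0.98733094; exp(-qT) = 1.00000000
P = K * exp(-rT) * N(-d2) - S_0 * exp(-qT) * N(-d1)
N(-d1) = 0.67028864; N(-d2) = 0.75197260
P = 112.3500 * 0.98733094 * 0.75197260 - 96.9600 * 1.00000000 * 0.67028864 = 18.4226

Answer: Price = 18.4226


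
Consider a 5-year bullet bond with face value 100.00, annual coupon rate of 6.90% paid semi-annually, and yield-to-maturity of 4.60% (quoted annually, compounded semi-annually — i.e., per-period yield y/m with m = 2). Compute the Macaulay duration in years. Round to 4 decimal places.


Coupon per period c = face * coupon_rate / m = 3.450000
Periods per year m = 2; per-period yield y/m = 0.023000
Number of cashflows N = 10
Cashflows (t years, CF_t, discount factor 1/(1+y/m)^(m*t), PV):
  t = 0.5000: CF_t = 3.450000, DF = 0.977517, PV = 3.372434
  t = 1.0000: CF_t = 3.450000, DF = 0.955540, PV = 3.296612
  t = 1.5000: CF_t = 3.450000, DF = 0.934056, PV = 3.222495
  t = 2.0000: CF_t = 3.450000, DF = 0.913056, PV = 3.150044
  t = 2.5000: CF_t = 3.450000, DF = 0.892528, PV = 3.079221
  t = 3.0000: CF_t = 3.450000, DF = 0.872461, PV = 3.009992
  t = 3.5000: CF_t = 3.450000, DF = 0.852846, PV = 2.942318
  t = 4.0000: CF_t = 3.450000, DF = 0.833671, PV = 2.876167
  t = 4.5000: CF_t = 3.450000, DF = 0.814928, PV = 2.811502
  t = 5.0000: CF_t = 103.450000, DF = 0.796606, PV = 82.408908
Price P = sum_t PV_t = 110.169692
Macaulay numerator sum_t t * PV_t:
  t * PV_t at t = 0.5000: 1.686217
  t * PV_t at t = 1.0000: 3.296612
  t * PV_t at t = 1.5000: 4.833742
  t * PV_t at t = 2.0000: 6.300087
  t * PV_t at t = 2.5000: 7.698054
  t * PV_t at t = 3.0000: 9.029975
  t * PV_t at t = 3.5000: 10.298114
  t * PV_t at t = 4.0000: 11.504666
  t * PV_t at t = 4.5000: 12.651759
  t * PV_t at t = 5.0000: 412.044539
Macaulay duration D = (sum_t t * PV_t) / P = 479.343764 / 110.169692 = 4.350959

Answer: Macaulay duration = 4.3510 years


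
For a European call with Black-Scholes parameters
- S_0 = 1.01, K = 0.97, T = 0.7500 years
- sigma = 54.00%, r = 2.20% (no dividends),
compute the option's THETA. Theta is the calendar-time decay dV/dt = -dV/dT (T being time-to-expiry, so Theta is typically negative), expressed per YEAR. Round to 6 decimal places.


Answer: Theta = -0.127487

Derivation:
d1 = 0.3555184786; d2 = -0.1121352395
phi(d1) = 0.3745105792; exp(-qT) = 1.0000000000; exp(-rT) = 0.9836353794
Theta = -S*exp(-qT)*phi(d1)*sigma/(2*sqrt(T)) - r*K*exp(-rT)*N(d2) + q*S*exp(-qT)*N(d1)
N(d1) = 0.6388993980; N(d2) = 0.4553580883; sqrt(T) = 0.8660254038
Term 1 = -1.0100 * 1.0000000000 * 0.3745105792 * 0.5400 / (2 * 0.8660254038) = -0.1179284516
Term 2 = -0.0220 * 0.9700 * 0.9836353794 * 0.4553580883 = -0.0095583210
Term 3 = 0 (no dividend yield, q = 0)
Theta = -0.1179284516 + (-0.0095583210) + (0.0000000000) = -0.127487


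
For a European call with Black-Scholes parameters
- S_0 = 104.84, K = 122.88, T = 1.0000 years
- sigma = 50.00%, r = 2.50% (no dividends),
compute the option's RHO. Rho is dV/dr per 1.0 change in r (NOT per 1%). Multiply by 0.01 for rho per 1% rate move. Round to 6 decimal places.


d1 = -0.0175457819; d2 = -0.5175457819
phi(d1) = 0.3988808770; exp(-qT) = 1.0000000000; exp(-rT) = 0.9753099120
N(d2) = 0.3023876093
Rho = K*T*exp(-rT)*N(d2) = 122.8800 * 1.0000 * 0.9753099120 * 0.3023876093 = 36.239970

Answer: Rho = 36.239970


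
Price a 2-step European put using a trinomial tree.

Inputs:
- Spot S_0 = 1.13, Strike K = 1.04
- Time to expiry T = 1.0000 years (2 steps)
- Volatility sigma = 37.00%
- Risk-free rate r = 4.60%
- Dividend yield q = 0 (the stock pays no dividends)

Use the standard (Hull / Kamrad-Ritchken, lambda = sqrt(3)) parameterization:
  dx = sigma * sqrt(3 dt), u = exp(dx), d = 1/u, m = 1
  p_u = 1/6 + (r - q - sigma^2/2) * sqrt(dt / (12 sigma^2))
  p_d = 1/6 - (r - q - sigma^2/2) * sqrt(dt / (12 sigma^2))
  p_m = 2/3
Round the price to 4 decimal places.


dt = T/N = 0.500000; dx = sigma*sqrt(3*dt) = 0.453156
u = exp(dx) = 1.573269; d = 1/u = 0.635619
p_u = 0.154281, p_m = 0.666667, p_d = 0.179052
Discount per step: exp(-r*dt) = 0.977262
Stock lattice S(k, j) with j the centered position index:
  k=0: S(0,+0) = 1.1300
  k=1: S(1,-1) = 0.7182; S(1,+0) = 1.1300; S(1,+1) = 1.7778
  k=2: S(2,-2) = 0.4565; S(2,-1) = 0.7182; S(2,+0) = 1.1300; S(2,+1) = 1.7778; S(2,+2) = 2.7969
Terminal payoffs V(N, j) = max(K - S_T, 0):
  V(2,-2) = 0.583467; V(2,-1) = 0.321750; V(2,+0) = 0.000000; V(2,+1) = 0.000000; V(2,+2) = 0.000000
Backward induction: V(k, j) = exp(-r*dt) * [p_u * V(k+1, j+1) + p_m * V(k+1, j) + p_d * V(k+1, j-1)]
  V(1,-1) = exp(-r*dt) * [p_u*0.000000 + p_m*0.321750 + p_d*0.583467] = 0.311718
  V(1,+0) = exp(-r*dt) * [p_u*0.000000 + p_m*0.000000 + p_d*0.321750] = 0.056300
  V(1,+1) = exp(-r*dt) * [p_u*0.000000 + p_m*0.000000 + p_d*0.000000] = 0.000000
  V(0,+0) = exp(-r*dt) * [p_u*0.000000 + p_m*0.056300 + p_d*0.311718] = 0.091225

Answer: Price = V(0,0) = 0.0912


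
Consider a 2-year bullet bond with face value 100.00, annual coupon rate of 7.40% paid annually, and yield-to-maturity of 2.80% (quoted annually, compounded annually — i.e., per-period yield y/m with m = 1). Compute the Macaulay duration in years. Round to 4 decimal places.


Coupon per period c = face * coupon_rate / m = 7.400000
Periods per year m = 1; per-period yield y/m = 0.028000
Number of cashflows N = 2
Cashflows (t years, CF_t, discount factor 1/(1+y/m)^(m*t), PV):
  t = 1.0000: CF_t = 7.400000, DF = 0.972763, PV = 7.198444
  t = 2.0000: CF_t = 107.400000, DF = 0.946267, PV = 101.629094
Price P = sum_t PV_t = 108.827537
Macaulay numerator sum_t t * PV_t:
  t * PV_t at t = 1.0000: 7.198444
  t * PV_t at t = 2.0000: 203.258187
Macaulay duration D = (sum_t t * PV_t) / P = 210.456631 / 108.827537 = 1.933855

Answer: Macaulay duration = 1.9339 years


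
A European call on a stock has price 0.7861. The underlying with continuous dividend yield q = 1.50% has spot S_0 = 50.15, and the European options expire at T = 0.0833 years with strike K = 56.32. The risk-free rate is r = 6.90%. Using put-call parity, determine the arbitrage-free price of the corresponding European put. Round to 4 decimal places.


Answer: Put price = 6.6959

Derivation:
Put-call parity: C - P = S_0 * exp(-qT) - K * exp(-rT).
S_0 * exp(-qT) = 50.1500 * 0.99875128 = 50.08737671
K * exp(-rT) = 56.3200 * 0.99426879 = 55.99721805
P = C - S*exp(-qT) + K*exp(-rT)
P = 0.7861 - 50.08737671 + 55.99721805 = 6.6959


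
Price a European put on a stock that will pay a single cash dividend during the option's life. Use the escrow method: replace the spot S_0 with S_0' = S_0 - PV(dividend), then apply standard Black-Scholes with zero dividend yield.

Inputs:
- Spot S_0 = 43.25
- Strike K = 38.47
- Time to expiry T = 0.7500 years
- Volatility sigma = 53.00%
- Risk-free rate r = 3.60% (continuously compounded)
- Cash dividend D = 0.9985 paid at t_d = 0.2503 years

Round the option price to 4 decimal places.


PV(D) = D * exp(-r * t_d) = 0.9985 * 0.99102968 = 0.98954313
S_0' = S_0 - PV(D) = 43.2500 - 0.98954313 = 42.26045687
d1 = (ln(S_0'/K) + (r + sigma^2/2)*T) / (sigma*sqrt(T)) = 0.49305845
d2 = d1 - sigma*sqrt(T) = 0.03406499
exp(-rT) = 0.97336124
N(-d1) = 0.31098564; N(-d2) = 0.48641266
P = K * exp(-rT) * N(-d2) - S_0' * N(-d1) = 38.4700 * 0.97336124 * 0.48641266 - 42.26045687 * 0.31098564 = 5.0714

Answer: Price = 5.0714


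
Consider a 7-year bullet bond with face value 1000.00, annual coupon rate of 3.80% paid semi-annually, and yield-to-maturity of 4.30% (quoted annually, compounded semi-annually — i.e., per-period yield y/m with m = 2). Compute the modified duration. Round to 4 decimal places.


Coupon per period c = face * coupon_rate / m = 19.000000
Periods per year m = 2; per-period yield y/m = 0.021500
Number of cashflows N = 14
Cashflows (t years, CF_t, discount factor 1/(1+y/m)^(m*t), PV):
  t = 0.5000: CF_t = 19.000000, DF = 0.978953, PV = 18.600098
  t = 1.0000: CF_t = 19.000000, DF = 0.958348, PV = 18.208613
  t = 1.5000: CF_t = 19.000000, DF = 0.938177, PV = 17.825367
  t = 2.0000: CF_t = 19.000000, DF = 0.918431, PV = 17.450188
  t = 2.5000: CF_t = 19.000000, DF = 0.899100, PV = 17.082906
  t = 3.0000: CF_t = 19.000000, DF = 0.880177, PV = 16.723354
  t = 3.5000: CF_t = 19.000000, DF = 0.861651, PV = 16.371369
  t = 4.0000: CF_t = 19.000000, DF = 0.843515, PV = 16.026793
  t = 4.5000: CF_t = 19.000000, DF = 0.825762, PV = 15.689470
  t = 5.0000: CF_t = 19.000000, DF = 0.808381, PV = 15.359246
  t = 5.5000: CF_t = 19.000000, DF = 0.791367, PV = 15.035972
  t = 6.0000: CF_t = 19.000000, DF = 0.774711, PV = 14.719503
  t = 6.5000: CF_t = 19.000000, DF = 0.758405, PV = 14.409695
  t = 7.0000: CF_t = 1019.000000, DF = 0.742442, PV = 756.548876
Price P = sum_t PV_t = 970.051450
First compute Macaulay numerator sum_t t * PV_t:
  t * PV_t at t = 0.5000: 9.300049
  t * PV_t at t = 1.0000: 18.208613
  t * PV_t at t = 1.5000: 26.738051
  t * PV_t at t = 2.0000: 34.900377
  t * PV_t at t = 2.5000: 42.707265
  t * PV_t at t = 3.0000: 50.170061
  t * PV_t at t = 3.5000: 57.299792
  t * PV_t at t = 4.0000: 64.107173
  t * PV_t at t = 4.5000: 70.602613
  t * PV_t at t = 5.0000: 76.796229
  t * PV_t at t = 5.5000: 82.697848
  t * PV_t at t = 6.0000: 88.317019
  t * PV_t at t = 6.5000: 93.663015
  t * PV_t at t = 7.0000: 5295.842133
Macaulay duration D = 6011.350237 / 970.051450 = 6.196940
Modified duration = D / (1 + y/m) = 6.196940 / (1 + 0.021500) = 6.066510

Answer: Modified duration = 6.0665


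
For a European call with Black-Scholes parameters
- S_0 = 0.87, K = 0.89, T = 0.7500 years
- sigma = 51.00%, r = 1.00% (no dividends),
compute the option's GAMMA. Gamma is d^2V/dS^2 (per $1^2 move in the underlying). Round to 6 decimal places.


d1 = 0.1863579099; d2 = -0.2553150460
phi(d1) = 0.3920745932; exp(-qT) = 1.0000000000; exp(-rT) = 0.9925280548
Gamma = exp(-qT) * phi(d1) / (S * sigma * sqrt(T)) = 1.0000000000 * 0.3920745932 / (0.8700 * 0.5100 * 0.8660254038) = 1.020349

Answer: Gamma = 1.020349


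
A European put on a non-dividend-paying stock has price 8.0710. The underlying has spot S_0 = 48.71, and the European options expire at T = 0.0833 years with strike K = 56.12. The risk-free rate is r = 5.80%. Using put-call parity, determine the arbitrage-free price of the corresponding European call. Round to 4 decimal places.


Put-call parity: C - P = S_0 * exp(-qT) - K * exp(-rT).
S_0 * exp(-qT) = 48.7100 * 1.00000000 = 48.71000000
K * exp(-rT) = 56.1200 * 0.99518025 = 55.84951577
C = P + S*exp(-qT) - K*exp(-rT)
C = 8.0710 + 48.71000000 - 55.84951577 = 0.9315

Answer: Call price = 0.9315


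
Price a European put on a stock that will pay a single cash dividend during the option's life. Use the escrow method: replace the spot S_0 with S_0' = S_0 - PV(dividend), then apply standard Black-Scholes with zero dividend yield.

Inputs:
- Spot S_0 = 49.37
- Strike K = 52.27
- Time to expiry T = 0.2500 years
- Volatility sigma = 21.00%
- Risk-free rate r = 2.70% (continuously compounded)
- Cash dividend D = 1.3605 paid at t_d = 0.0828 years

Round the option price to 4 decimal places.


PV(D) = D * exp(-r * t_d) = 1.3605 * 0.99776690 = 1.35746186
S_0' = S_0 - PV(D) = 49.3700 - 1.35746186 = 48.01253814
d1 = (ln(S_0'/K) + (r + sigma^2/2)*T) / (sigma*sqrt(T)) = -0.69236100
d2 = d1 - sigma*sqrt(T) = -0.79736100
exp(-rT) = 0.99327273
N(-d1) = 0.75564467; N(-d2) = 0.78737930
P = K * exp(-rT) * N(-d2) - S_0' * N(-d1) = 52.2700 * 0.99327273 * 0.78737930 - 48.01253814 * 0.75564467 = 4.5990

Answer: Price = 4.5990


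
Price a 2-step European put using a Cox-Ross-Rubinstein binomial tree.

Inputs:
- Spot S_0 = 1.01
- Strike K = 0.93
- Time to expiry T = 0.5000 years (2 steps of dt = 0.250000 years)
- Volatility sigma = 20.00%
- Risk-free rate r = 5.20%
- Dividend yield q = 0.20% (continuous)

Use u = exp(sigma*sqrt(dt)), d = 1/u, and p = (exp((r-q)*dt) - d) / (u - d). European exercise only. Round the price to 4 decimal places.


dt = T/N = 0.250000
u = exp(sigma*sqrt(dt)) = 1.105171; d = 1/u = 0.904837
p = (exp((r-q)*dt) - d) / (u - d) = 0.537808
Discount per step: exp(-r*dt) = 0.987084
Stock lattice S(k, i) with i counting down-moves:
  k=0: S(0,0) = 1.0100
  k=1: S(1,0) = 1.1162; S(1,1) = 0.9139
  k=2: S(2,0) = 1.2336; S(2,1) = 1.0100; S(2,2) = 0.8269
Terminal payoffs V(N, i) = max(K - S_T, 0):
  V(2,0) = 0.000000; V(2,1) = 0.000000; V(2,2) = 0.103082
Backward induction: V(k, i) = exp(-r*dt) * [p * V(k+1, i) + (1-p) * V(k+1, i+1)].
  V(1,0) = exp(-r*dt) * [p*0.000000 + (1-p)*0.000000] = 0.000000
  V(1,1) = exp(-r*dt) * [p*0.000000 + (1-p)*0.103082] = 0.047028
  V(0,0) = exp(-r*dt) * [p*0.000000 + (1-p)*0.047028] = 0.021455

Answer: Price = V(0,0) = 0.0215


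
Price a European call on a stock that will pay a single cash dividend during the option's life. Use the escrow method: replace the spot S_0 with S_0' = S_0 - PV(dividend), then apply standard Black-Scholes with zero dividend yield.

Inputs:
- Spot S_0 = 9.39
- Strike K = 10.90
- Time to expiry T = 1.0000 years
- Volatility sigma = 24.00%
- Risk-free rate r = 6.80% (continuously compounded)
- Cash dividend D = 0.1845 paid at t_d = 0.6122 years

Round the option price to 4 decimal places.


PV(D) = D * exp(-r * t_d) = 0.1845 * 0.95922501 = 0.17697701
S_0' = S_0 - PV(D) = 9.3900 - 0.17697701 = 9.21302299
d1 = (ln(S_0'/K) + (r + sigma^2/2)*T) / (sigma*sqrt(T)) = -0.29726985
d2 = d1 - sigma*sqrt(T) = -0.53726985
exp(-rT) = 0.93426047
N(d1) = 0.38313025; N(d2) = 0.29554061
C = S_0' * N(d1) - K * exp(-rT) * N(d2) = 9.21302299 * 0.38313025 - 10.9000 * 0.93426047 * 0.29554061 = 0.5202

Answer: Price = 0.5202


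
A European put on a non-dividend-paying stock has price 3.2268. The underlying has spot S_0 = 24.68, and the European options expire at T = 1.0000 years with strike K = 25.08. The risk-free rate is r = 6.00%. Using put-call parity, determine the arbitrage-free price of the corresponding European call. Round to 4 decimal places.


Answer: Call price = 4.2873

Derivation:
Put-call parity: C - P = S_0 * exp(-qT) - K * exp(-rT).
S_0 * exp(-qT) = 24.6800 * 1.00000000 = 24.68000000
K * exp(-rT) = 25.0800 * 0.94176453 = 23.61945450
C = P + S*exp(-qT) - K*exp(-rT)
C = 3.2268 + 24.68000000 - 23.61945450 = 4.2873


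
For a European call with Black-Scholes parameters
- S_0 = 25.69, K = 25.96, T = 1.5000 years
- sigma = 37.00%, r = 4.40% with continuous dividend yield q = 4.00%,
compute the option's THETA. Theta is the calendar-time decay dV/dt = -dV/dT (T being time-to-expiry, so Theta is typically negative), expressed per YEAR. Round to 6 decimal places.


d1 = 0.2167465629; d2 = -0.2364090395
phi(d1) = 0.3896805144; exp(-qT) = 0.9417645336; exp(-rT) = 0.9361308643
Theta = -S*exp(-qT)*phi(d1)*sigma/(2*sqrt(T)) - r*K*exp(-rT)*N(d2) + q*S*exp(-qT)*N(d1)
N(d1) = 0.5857970707; N(d2) = 0.4065576412; sqrt(T) = 1.2247448714
Term 1 = -25.6900 * 0.9417645336 * 0.3896805144 * 0.3700 / (2 * 1.2247448714) = -1.4241024188
Term 2 = -0.0440 * 25.9600 * 0.9361308643 * 0.4065576412 = -0.4347264421
Term 3 = 0.0400 * 25.6900 * 0.9417645336 * 0.5857970707 = 0.5669093533
Theta = -1.4241024188 + (-0.4347264421) + (0.5669093533) = -1.291920

Answer: Theta = -1.291920


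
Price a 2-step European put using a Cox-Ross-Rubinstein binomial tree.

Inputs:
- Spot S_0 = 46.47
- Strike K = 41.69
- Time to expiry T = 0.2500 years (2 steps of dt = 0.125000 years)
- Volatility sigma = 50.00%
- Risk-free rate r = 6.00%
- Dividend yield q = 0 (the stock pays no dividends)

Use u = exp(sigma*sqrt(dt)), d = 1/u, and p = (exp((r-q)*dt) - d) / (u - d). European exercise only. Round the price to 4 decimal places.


dt = T/N = 0.125000
u = exp(sigma*sqrt(dt)) = 1.193365; d = 1/u = 0.837967
p = (exp((r-q)*dt) - d) / (u - d) = 0.477103
Discount per step: exp(-r*dt) = 0.992528
Stock lattice S(k, i) with i counting down-moves:
  k=0: S(0,0) = 46.4700
  k=1: S(1,0) = 55.4557; S(1,1) = 38.9403
  k=2: S(2,0) = 66.1788; S(2,1) = 46.4700; S(2,2) = 32.6307
Terminal payoffs V(N, i) = max(K - S_T, 0):
  V(2,0) = 0.000000; V(2,1) = 0.000000; V(2,2) = 9.059300
Backward induction: V(k, i) = exp(-r*dt) * [p * V(k+1, i) + (1-p) * V(k+1, i+1)].
  V(1,0) = exp(-r*dt) * [p*0.000000 + (1-p)*0.000000] = 0.000000
  V(1,1) = exp(-r*dt) * [p*0.000000 + (1-p)*9.059300] = 4.701686
  V(0,0) = exp(-r*dt) * [p*0.000000 + (1-p)*4.701686] = 2.440128

Answer: Price = V(0,0) = 2.4401


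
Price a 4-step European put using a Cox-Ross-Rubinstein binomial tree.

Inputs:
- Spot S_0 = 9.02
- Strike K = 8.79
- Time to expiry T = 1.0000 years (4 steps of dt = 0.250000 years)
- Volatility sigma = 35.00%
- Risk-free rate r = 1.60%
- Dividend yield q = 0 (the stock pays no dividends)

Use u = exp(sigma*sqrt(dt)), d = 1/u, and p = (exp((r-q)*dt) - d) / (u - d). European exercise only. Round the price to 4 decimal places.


dt = T/N = 0.250000
u = exp(sigma*sqrt(dt)) = 1.191246; d = 1/u = 0.839457
p = (exp((r-q)*dt) - d) / (u - d) = 0.467755
Discount per step: exp(-r*dt) = 0.996008
Stock lattice S(k, i) with i counting down-moves:
  k=0: S(0,0) = 9.0200
  k=1: S(1,0) = 10.7450; S(1,1) = 7.5719
  k=2: S(2,0) = 12.8000; S(2,1) = 9.0200; S(2,2) = 6.3563
  k=3: S(3,0) = 15.2479; S(3,1) = 10.7450; S(3,2) = 7.5719; S(3,3) = 5.3358
  k=4: S(4,0) = 18.1640; S(4,1) = 12.8000; S(4,2) = 9.0200; S(4,3) = 6.3563; S(4,4) = 4.4792
Terminal payoffs V(N, i) = max(K - S_T, 0):
  V(4,0) = 0.000000; V(4,1) = 0.000000; V(4,2) = 0.000000; V(4,3) = 2.433713; V(4,4) = 4.310801
Backward induction: V(k, i) = exp(-r*dt) * [p * V(k+1, i) + (1-p) * V(k+1, i+1)].
  V(3,0) = exp(-r*dt) * [p*0.000000 + (1-p)*0.000000] = 0.000000
  V(3,1) = exp(-r*dt) * [p*0.000000 + (1-p)*0.000000] = 0.000000
  V(3,2) = exp(-r*dt) * [p*0.000000 + (1-p)*2.433713] = 1.290162
  V(3,3) = exp(-r*dt) * [p*2.433713 + (1-p)*4.310801] = 3.419081
  V(2,0) = exp(-r*dt) * [p*0.000000 + (1-p)*0.000000] = 0.000000
  V(2,1) = exp(-r*dt) * [p*0.000000 + (1-p)*1.290162] = 0.683942
  V(2,2) = exp(-r*dt) * [p*1.290162 + (1-p)*3.419081] = 2.413596
  V(1,0) = exp(-r*dt) * [p*0.000000 + (1-p)*0.683942] = 0.362572
  V(1,1) = exp(-r*dt) * [p*0.683942 + (1-p)*2.413596] = 1.598137
  V(0,0) = exp(-r*dt) * [p*0.362572 + (1-p)*1.598137] = 1.016123

Answer: Price = V(0,0) = 1.0161


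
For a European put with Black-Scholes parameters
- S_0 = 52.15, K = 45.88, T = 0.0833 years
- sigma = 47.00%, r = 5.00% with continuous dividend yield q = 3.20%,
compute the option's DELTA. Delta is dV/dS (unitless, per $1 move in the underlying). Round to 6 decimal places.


d1 = 1.0231816811; d2 = 0.8875315060
phi(d1) = 0.2363624352; exp(-qT) = 0.9973379496; exp(-rT) = 0.9958436616
N(-d1) = 0.1531109763
Delta = -exp(-qT) * N(-d1) = -0.9973379496 * 0.1531109763 = -0.152703

Answer: Delta = -0.152703


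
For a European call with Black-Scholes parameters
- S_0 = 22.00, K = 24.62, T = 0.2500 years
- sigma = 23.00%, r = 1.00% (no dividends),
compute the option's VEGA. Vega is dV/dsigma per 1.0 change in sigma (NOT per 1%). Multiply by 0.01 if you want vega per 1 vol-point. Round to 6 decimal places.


Answer: Vega = 2.929133

Derivation:
d1 = -0.8991666730; d2 = -1.0141666730
phi(d1) = 0.2662847947; exp(-qT) = 1.0000000000; exp(-rT) = 0.9975031224
Vega = S * exp(-qT) * phi(d1) * sqrt(T) = 22.0000 * 1.0000000000 * 0.2662847947 * 0.5000000000 = 2.929133


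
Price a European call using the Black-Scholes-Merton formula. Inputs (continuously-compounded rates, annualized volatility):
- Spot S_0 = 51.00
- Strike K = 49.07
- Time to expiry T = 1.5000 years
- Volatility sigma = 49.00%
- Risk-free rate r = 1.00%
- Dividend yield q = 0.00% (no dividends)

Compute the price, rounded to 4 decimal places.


Answer: Price = 13.0912

Derivation:
d1 = (ln(S/K) + (r - q + 0.5*sigma^2) * T) / (sigma * sqrt(T)) = 0.38934020
d2 = d1 - sigma * sqrt(T) = -0.21078479
exp(-rT) = 0.98511194; exp(-qT) = 1.00000000
C = S_0 * exp(-qT) * N(d1) - K * exp(-rT) * N(d2)
N(d1) = 0.65148775; N(d2) = 0.41652761
C = 51.0000 * 1.00000000 * 0.65148775 - 49.0700 * 0.98511194 * 0.41652761 = 13.0912


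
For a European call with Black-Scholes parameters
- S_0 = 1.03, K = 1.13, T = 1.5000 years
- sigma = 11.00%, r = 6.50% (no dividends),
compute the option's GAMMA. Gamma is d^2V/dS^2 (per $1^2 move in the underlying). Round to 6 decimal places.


d1 = 0.1032954985; d2 = -0.0314264374
phi(d1) = 0.3968195986; exp(-qT) = 1.0000000000; exp(-rT) = 0.9071023416
Gamma = exp(-qT) * phi(d1) / (S * sigma * sqrt(T)) = 1.0000000000 * 0.3968195986 / (1.0300 * 0.1100 * 1.2247448714) = 2.859681

Answer: Gamma = 2.859681


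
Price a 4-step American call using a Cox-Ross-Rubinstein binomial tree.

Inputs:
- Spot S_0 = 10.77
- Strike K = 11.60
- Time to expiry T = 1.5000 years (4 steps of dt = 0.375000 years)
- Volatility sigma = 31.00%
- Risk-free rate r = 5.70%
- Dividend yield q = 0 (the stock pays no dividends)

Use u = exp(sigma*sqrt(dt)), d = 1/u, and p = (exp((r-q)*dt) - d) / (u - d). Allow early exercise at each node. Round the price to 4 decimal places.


Answer: Price = V(0,0) = 1.6909

Derivation:
dt = T/N = 0.375000
u = exp(sigma*sqrt(dt)) = 1.209051; d = 1/u = 0.827095
p = (exp((r-q)*dt) - d) / (u - d) = 0.509248
Discount per step: exp(-r*dt) = 0.978852
Stock lattice S(k, i) with i counting down-moves:
  k=0: S(0,0) = 10.7700
  k=1: S(1,0) = 13.0215; S(1,1) = 8.9078
  k=2: S(2,0) = 15.7436; S(2,1) = 10.7700; S(2,2) = 7.3676
  k=3: S(3,0) = 19.0348; S(3,1) = 13.0215; S(3,2) = 8.9078; S(3,3) = 6.0937
  k=4: S(4,0) = 23.0141; S(4,1) = 15.7436; S(4,2) = 10.7700; S(4,3) = 7.3676; S(4,4) = 5.0401
Terminal payoffs V(N, i) = max(S_T - K, 0):
  V(4,0) = 11.414083; V(4,1) = 4.143623; V(4,2) = 0.000000; V(4,3) = 0.000000; V(4,4) = 0.000000
Backward induction: V(k, i) = exp(-r*dt) * [p * V(k+1, i) + (1-p) * V(k+1, i+1)]; then take max(V_cont, immediate exercise) for American.
  V(3,0) = exp(-r*dt) * [p*11.414083 + (1-p)*4.143623] = 7.680156; exercise = 7.434838; V(3,0) = max -> 7.680156
  V(3,1) = exp(-r*dt) * [p*4.143623 + (1-p)*0.000000] = 2.065505; exercise = 1.421475; V(3,1) = max -> 2.065505
  V(3,2) = exp(-r*dt) * [p*0.000000 + (1-p)*0.000000] = 0.000000; exercise = 0.000000; V(3,2) = max -> 0.000000
  V(3,3) = exp(-r*dt) * [p*0.000000 + (1-p)*0.000000] = 0.000000; exercise = 0.000000; V(3,3) = max -> 0.000000
  V(2,0) = exp(-r*dt) * [p*7.680156 + (1-p)*2.065505] = 4.820603; exercise = 4.143623; V(2,0) = max -> 4.820603
  V(2,1) = exp(-r*dt) * [p*2.065505 + (1-p)*0.000000] = 1.029608; exercise = 0.000000; V(2,1) = max -> 1.029608
  V(2,2) = exp(-r*dt) * [p*0.000000 + (1-p)*0.000000] = 0.000000; exercise = 0.000000; V(2,2) = max -> 0.000000
  V(1,0) = exp(-r*dt) * [p*4.820603 + (1-p)*1.029608] = 2.897561; exercise = 1.421475; V(1,0) = max -> 2.897561
  V(1,1) = exp(-r*dt) * [p*1.029608 + (1-p)*0.000000] = 0.513237; exercise = 0.000000; V(1,1) = max -> 0.513237
  V(0,0) = exp(-r*dt) * [p*2.897561 + (1-p)*0.513237] = 1.690916; exercise = 0.000000; V(0,0) = max -> 1.690916


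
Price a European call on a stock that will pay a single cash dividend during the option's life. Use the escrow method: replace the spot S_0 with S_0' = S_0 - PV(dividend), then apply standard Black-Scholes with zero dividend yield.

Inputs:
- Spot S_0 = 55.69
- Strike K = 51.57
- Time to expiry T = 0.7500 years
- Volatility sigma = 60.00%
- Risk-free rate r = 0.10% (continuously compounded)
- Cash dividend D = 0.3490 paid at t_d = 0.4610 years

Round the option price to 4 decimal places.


PV(D) = D * exp(-r * t_d) = 0.3490 * 0.99953911 = 0.34883915
S_0' = S_0 - PV(D) = 55.6900 - 0.34883915 = 55.34116085
d1 = (ln(S_0'/K) + (r + sigma^2/2)*T) / (sigma*sqrt(T)) = 0.39707619
d2 = d1 - sigma*sqrt(T) = -0.12253905
exp(-rT) = 0.99925028
N(d1) = 0.65434436; N(d2) = 0.45123606
C = S_0' * N(d1) - K * exp(-rT) * N(d2) = 55.34116085 * 0.65434436 - 51.5700 * 0.99925028 * 0.45123606 = 12.9594

Answer: Price = 12.9594


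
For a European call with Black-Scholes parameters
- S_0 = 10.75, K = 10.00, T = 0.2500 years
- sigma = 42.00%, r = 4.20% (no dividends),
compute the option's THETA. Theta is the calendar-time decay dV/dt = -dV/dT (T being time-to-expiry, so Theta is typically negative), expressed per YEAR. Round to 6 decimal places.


d1 = 0.4993841028; d2 = 0.2893841028
phi(d1) = 0.3521736947; exp(-qT) = 1.0000000000; exp(-rT) = 0.9895549326
Theta = -S*exp(-qT)*phi(d1)*sigma/(2*sqrt(T)) - r*K*exp(-rT)*N(d2) + q*S*exp(-qT)*N(d1)
N(d1) = 0.6912455918; N(d2) = 0.6138562705; sqrt(T) = 0.5000000000
Term 1 = -10.7500 * 1.0000000000 * 0.3521736947 * 0.4200 / (2 * 0.5000000000) = -1.5900642316
Term 2 = -0.0420 * 10.0000 * 0.9895549326 * 0.6138562705 = -0.2551266902
Term 3 = 0 (no dividend yield, q = 0)
Theta = -1.5900642316 + (-0.2551266902) + (0.0000000000) = -1.845191

Answer: Theta = -1.845191


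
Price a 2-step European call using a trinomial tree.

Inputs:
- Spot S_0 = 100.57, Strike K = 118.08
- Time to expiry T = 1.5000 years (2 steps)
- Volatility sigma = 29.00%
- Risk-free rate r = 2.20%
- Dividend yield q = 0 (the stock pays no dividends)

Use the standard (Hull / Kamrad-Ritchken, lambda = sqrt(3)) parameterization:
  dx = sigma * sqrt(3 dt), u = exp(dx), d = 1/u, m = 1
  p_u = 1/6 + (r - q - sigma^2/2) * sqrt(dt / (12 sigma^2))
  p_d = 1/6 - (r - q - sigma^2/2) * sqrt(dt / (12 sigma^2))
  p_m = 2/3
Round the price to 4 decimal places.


dt = T/N = 0.750000; dx = sigma*sqrt(3*dt) = 0.435000
u = exp(dx) = 1.544963; d = 1/u = 0.647265
p_u = 0.149382, p_m = 0.666667, p_d = 0.183951
Discount per step: exp(-r*dt) = 0.983635
Stock lattice S(k, j) with j the centered position index:
  k=0: S(0,+0) = 100.5700
  k=1: S(1,-1) = 65.0954; S(1,+0) = 100.5700; S(1,+1) = 155.3769
  k=2: S(2,-2) = 42.1340; S(2,-1) = 65.0954; S(2,+0) = 100.5700; S(2,+1) = 155.3769; S(2,+2) = 240.0516
Terminal payoffs V(N, j) = max(S_T - K, 0):
  V(2,-2) = 0.000000; V(2,-1) = 0.000000; V(2,+0) = 0.000000; V(2,+1) = 37.296935; V(2,+2) = 121.971625
Backward induction: V(k, j) = exp(-r*dt) * [p_u * V(k+1, j+1) + p_m * V(k+1, j) + p_d * V(k+1, j-1)]
  V(1,-1) = exp(-r*dt) * [p_u*0.000000 + p_m*0.000000 + p_d*0.000000] = 0.000000
  V(1,+0) = exp(-r*dt) * [p_u*37.296935 + p_m*0.000000 + p_d*0.000000] = 5.480322
  V(1,+1) = exp(-r*dt) * [p_u*121.971625 + p_m*37.296935 + p_d*0.000000] = 42.379941
  V(0,+0) = exp(-r*dt) * [p_u*42.379941 + p_m*5.480322 + p_d*0.000000] = 9.820966

Answer: Price = V(0,0) = 9.8210


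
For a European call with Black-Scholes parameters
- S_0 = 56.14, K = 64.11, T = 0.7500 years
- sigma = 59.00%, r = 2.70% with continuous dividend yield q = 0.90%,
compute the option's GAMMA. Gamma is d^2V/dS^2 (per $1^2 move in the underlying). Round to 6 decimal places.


Answer: Gamma = 0.013811

Derivation:
d1 = 0.0220874895; d2 = -0.4888674987
phi(d1) = 0.3988449788; exp(-qT) = 0.9932727301; exp(-rT) = 0.9799536543
Gamma = exp(-qT) * phi(d1) / (S * sigma * sqrt(T)) = 0.9932727301 * 0.3988449788 / (56.1400 * 0.5900 * 0.8660254038) = 0.013811


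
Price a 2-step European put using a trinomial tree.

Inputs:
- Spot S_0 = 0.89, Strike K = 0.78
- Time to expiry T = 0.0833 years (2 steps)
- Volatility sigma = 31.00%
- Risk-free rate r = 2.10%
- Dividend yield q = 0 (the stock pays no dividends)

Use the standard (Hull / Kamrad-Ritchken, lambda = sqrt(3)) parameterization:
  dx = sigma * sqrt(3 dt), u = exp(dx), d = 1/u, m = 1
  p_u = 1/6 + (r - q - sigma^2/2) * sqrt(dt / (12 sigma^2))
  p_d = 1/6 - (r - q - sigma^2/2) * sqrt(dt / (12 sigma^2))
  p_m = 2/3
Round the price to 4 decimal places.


dt = T/N = 0.041650; dx = sigma*sqrt(3*dt) = 0.109580
u = exp(dx) = 1.115809; d = 1/u = 0.896211
p_u = 0.161526, p_m = 0.666667, p_d = 0.171807
Discount per step: exp(-r*dt) = 0.999126
Stock lattice S(k, j) with j the centered position index:
  k=0: S(0,+0) = 0.8900
  k=1: S(1,-1) = 0.7976; S(1,+0) = 0.8900; S(1,+1) = 0.9931
  k=2: S(2,-2) = 0.7148; S(2,-1) = 0.7976; S(2,+0) = 0.8900; S(2,+1) = 0.9931; S(2,+2) = 1.1081
Terminal payoffs V(N, j) = max(K - S_T, 0):
  V(2,-2) = 0.065158; V(2,-1) = 0.000000; V(2,+0) = 0.000000; V(2,+1) = 0.000000; V(2,+2) = 0.000000
Backward induction: V(k, j) = exp(-r*dt) * [p_u * V(k+1, j+1) + p_m * V(k+1, j) + p_d * V(k+1, j-1)]
  V(1,-1) = exp(-r*dt) * [p_u*0.000000 + p_m*0.000000 + p_d*0.065158] = 0.011185
  V(1,+0) = exp(-r*dt) * [p_u*0.000000 + p_m*0.000000 + p_d*0.000000] = 0.000000
  V(1,+1) = exp(-r*dt) * [p_u*0.000000 + p_m*0.000000 + p_d*0.000000] = 0.000000
  V(0,+0) = exp(-r*dt) * [p_u*0.000000 + p_m*0.000000 + p_d*0.011185] = 0.001920

Answer: Price = V(0,0) = 0.0019
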